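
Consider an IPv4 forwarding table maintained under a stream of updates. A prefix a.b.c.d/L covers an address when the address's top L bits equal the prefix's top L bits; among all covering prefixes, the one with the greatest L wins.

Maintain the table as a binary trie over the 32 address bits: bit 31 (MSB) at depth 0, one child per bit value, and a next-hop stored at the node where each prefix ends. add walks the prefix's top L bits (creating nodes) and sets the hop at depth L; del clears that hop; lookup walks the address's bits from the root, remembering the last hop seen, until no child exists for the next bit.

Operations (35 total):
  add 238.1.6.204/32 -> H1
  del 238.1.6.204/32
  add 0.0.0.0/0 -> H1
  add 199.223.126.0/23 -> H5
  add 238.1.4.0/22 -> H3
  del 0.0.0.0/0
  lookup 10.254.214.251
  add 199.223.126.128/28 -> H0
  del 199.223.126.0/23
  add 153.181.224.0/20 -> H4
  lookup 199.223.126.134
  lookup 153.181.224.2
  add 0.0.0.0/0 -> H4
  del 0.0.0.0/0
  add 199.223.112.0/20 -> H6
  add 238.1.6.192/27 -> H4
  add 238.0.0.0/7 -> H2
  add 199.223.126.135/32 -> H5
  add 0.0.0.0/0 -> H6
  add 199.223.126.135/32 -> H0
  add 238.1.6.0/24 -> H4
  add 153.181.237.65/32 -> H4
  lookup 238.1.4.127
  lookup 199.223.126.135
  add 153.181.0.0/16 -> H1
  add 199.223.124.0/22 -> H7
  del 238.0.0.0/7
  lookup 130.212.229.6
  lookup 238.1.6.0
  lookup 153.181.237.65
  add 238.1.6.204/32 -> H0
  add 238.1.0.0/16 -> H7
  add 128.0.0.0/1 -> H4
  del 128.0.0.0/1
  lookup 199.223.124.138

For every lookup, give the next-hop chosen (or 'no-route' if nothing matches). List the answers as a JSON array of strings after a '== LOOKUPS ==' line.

Trace:
  + 238.1.6.204/32 (H1) depth=32
  - 238.1.6.204/32 clear@32
  + 0.0.0.0/0 (H1) depth=0
  + 199.223.126.0/23 (H5) depth=23
  + 238.1.4.0/22 (H3) depth=22
  - 0.0.0.0/0 clear@0
  Q 10.254.214.251: descend ε ; hops seen [∅] ; pick no-route
  + 199.223.126.128/28 (H0) depth=28
  - 199.223.126.0/23 clear@23
  + 153.181.224.0/20 (H4) depth=20
  Q 199.223.126.134: descend 1100011111011111011111101000 ; hops seen [H0] ; pick H0
  Q 153.181.224.2: descend 10011001101101011110 ; hops seen [H4] ; pick H4
  + 0.0.0.0/0 (H4) depth=0
  - 0.0.0.0/0 clear@0
  + 199.223.112.0/20 (H6) depth=20
  + 238.1.6.192/27 (H4) depth=27
  + 238.0.0.0/7 (H2) depth=7
  + 199.223.126.135/32 (H5) depth=32
  + 0.0.0.0/0 (H6) depth=0
  + 199.223.126.135/32 (H0) depth=32
  + 238.1.6.0/24 (H4) depth=24
  + 153.181.237.65/32 (H4) depth=32
  Q 238.1.4.127: descend 1110111000000001000001 ; hops seen [H6,H2,H3] ; pick H3
  Q 199.223.126.135: descend 11000111110111110111111010000111 ; hops seen [H6,H6,H0,H0] ; pick H0
  + 153.181.0.0/16 (H1) depth=16
  + 199.223.124.0/22 (H7) depth=22
  - 238.0.0.0/7 clear@7
  Q 130.212.229.6: descend 100 ; hops seen [H6] ; pick H6
  Q 238.1.6.0: descend 111011100000000100000110 ; hops seen [H6,H3,H4] ; pick H4
  Q 153.181.237.65: descend 10011001101101011110110101000001 ; hops seen [H6,H1,H4,H4] ; pick H4
  + 238.1.6.204/32 (H0) depth=32
  + 238.1.0.0/16 (H7) depth=16
  + 128.0.0.0/1 (H4) depth=1
  - 128.0.0.0/1 clear@1
  Q 199.223.124.138: descend 1100011111011111011111 ; hops seen [H6,H6,H7] ; pick H7

== LOOKUPS ==
["no-route","H0","H4","H3","H0","H6","H4","H4","H7"]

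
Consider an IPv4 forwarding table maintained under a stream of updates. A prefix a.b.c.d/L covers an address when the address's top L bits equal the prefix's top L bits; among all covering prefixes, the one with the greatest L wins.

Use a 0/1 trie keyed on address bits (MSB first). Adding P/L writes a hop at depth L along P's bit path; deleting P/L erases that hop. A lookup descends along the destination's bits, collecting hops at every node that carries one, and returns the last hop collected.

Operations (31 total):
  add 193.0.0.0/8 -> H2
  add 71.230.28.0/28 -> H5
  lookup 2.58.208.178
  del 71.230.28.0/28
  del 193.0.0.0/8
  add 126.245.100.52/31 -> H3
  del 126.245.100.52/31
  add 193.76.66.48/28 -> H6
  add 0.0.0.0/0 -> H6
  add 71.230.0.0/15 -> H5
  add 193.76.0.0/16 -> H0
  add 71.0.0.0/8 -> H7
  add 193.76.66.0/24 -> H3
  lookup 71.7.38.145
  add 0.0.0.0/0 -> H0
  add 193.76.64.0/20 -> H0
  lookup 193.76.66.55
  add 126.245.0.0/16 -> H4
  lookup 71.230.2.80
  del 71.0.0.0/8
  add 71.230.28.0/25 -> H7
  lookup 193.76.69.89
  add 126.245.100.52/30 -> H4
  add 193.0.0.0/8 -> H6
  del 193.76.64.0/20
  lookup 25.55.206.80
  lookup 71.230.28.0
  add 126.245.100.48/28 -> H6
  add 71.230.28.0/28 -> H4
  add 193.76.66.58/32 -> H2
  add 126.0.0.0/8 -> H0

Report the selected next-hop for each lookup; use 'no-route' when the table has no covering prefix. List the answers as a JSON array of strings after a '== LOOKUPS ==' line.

Trace:
  add 193.0.0.0/8 -> H2 at depth 8
  add 71.230.28.0/28 -> H5 at depth 28
  ? 2.58.208.178  path d0:-→d1:-  best=no-route
  del 71.230.28.0/28 (clear depth 28)
  del 193.0.0.0/8 (clear depth 8)
  add 126.245.100.52/31 -> H3 at depth 31
  del 126.245.100.52/31 (clear depth 31)
  add 193.76.66.48/28 -> H6 at depth 28
  add 0.0.0.0/0 -> H6 at depth 0
  add 71.230.0.0/15 -> H5 at depth 15
  add 193.76.0.0/16 -> H0 at depth 16
  add 71.0.0.0/8 -> H7 at depth 8
  add 193.76.66.0/24 -> H3 at depth 24
  ? 71.7.38.145  path d0:H6→d1:-→d2:-→d3:-→d4:-→d5:-→d6:-→d7:-→d8:H7  best=H7
  add 0.0.0.0/0 -> H0 at depth 0
  add 193.76.64.0/20 -> H0 at depth 20
  ? 193.76.66.55  path d0:H0→d1:-→d2:-→d3:-→d4:-→d5:-→d6:-→d7:-→d8:-→d9:-→d10:-→d11:-→d12:-→d13:-→d14:-→d15:-→d16:H0→d17:-→d18:-→d19:-→d20:H0→d21:-→d22:-→d23:-→d24:H3→d25:-→d26:-→d27:-→d28:H6  best=H6
  add 126.245.0.0/16 -> H4 at depth 16
  ? 71.230.2.80  path d0:H0→d1:-→d2:-→d3:-→d4:-→d5:-→d6:-→d7:-→d8:H7→d9:-→d10:-→d11:-→d12:-→d13:-→d14:-→d15:H5→d16:-→d17:-→d18:-→d19:-  best=H5
  del 71.0.0.0/8 (clear depth 8)
  add 71.230.28.0/25 -> H7 at depth 25
  ? 193.76.69.89  path d0:H0→d1:-→d2:-→d3:-→d4:-→d5:-→d6:-→d7:-→d8:-→d9:-→d10:-→d11:-→d12:-→d13:-→d14:-→d15:-→d16:H0→d17:-→d18:-→d19:-→d20:H0→d21:-  best=H0
  add 126.245.100.52/30 -> H4 at depth 30
  add 193.0.0.0/8 -> H6 at depth 8
  del 193.76.64.0/20 (clear depth 20)
  ? 25.55.206.80  path d0:H0→d1:-  best=H0
  ? 71.230.28.0  path d0:H0→d1:-→d2:-→d3:-→d4:-→d5:-→d6:-→d7:-→d8:-→d9:-→d10:-→d11:-→d12:-→d13:-→d14:-→d15:H5→d16:-→d17:-→d18:-→d19:-→d20:-→d21:-→d22:-→d23:-→d24:-→d25:H7→d26:-→d27:-→d28:-  best=H7
  add 126.245.100.48/28 -> H6 at depth 28
  add 71.230.28.0/28 -> H4 at depth 28
  add 193.76.66.58/32 -> H2 at depth 32
  add 126.0.0.0/8 -> H0 at depth 8

== LOOKUPS ==
["no-route","H7","H6","H5","H0","H0","H7"]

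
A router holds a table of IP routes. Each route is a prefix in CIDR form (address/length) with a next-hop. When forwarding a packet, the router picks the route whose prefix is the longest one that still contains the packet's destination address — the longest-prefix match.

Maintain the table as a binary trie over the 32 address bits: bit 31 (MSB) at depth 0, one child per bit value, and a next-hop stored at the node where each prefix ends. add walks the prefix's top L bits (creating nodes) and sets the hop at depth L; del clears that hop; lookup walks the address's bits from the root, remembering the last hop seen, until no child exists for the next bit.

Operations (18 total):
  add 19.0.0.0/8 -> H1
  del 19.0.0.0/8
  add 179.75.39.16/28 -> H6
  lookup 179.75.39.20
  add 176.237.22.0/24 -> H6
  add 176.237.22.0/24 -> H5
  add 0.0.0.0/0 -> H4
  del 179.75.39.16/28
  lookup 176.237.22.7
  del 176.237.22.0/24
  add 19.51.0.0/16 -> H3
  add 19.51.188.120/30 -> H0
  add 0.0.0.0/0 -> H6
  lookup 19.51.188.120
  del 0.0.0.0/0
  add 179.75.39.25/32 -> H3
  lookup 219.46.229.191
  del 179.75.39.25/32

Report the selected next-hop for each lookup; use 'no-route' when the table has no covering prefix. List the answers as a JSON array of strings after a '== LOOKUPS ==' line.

Process each operation:
  add 19.0.0.0/8 -> H1 at depth 8
  - 19.0.0.0/8 clear@8
  add 179.75.39.16/28 -> H6 at depth 28
  ? 179.75.39.20  path d0:-→d1:-→d2:-→d3:-→d4:-→d5:-→d6:-→d7:-→d8:-→d9:-→d10:-→d11:-→d12:-→d13:-→d14:-→d15:-→d16:-→d17:-→d18:-→d19:-→d20:-→d21:-→d22:-→d23:-→d24:-→d25:-→d26:-→d27:-→d28:H6  best=H6
  add 176.237.22.0/24 -> H6 at depth 24
  add 176.237.22.0/24 -> H5 at depth 24
  add 0.0.0.0/0 -> H4 at depth 0
  - 179.75.39.16/28 clear@28
  ? 176.237.22.7  path d0:H4→d1:-→d2:-→d3:-→d4:-→d5:-→d6:-→d7:-→d8:-→d9:-→d10:-→d11:-→d12:-→d13:-→d14:-→d15:-→d16:-→d17:-→d18:-→d19:-→d20:-→d21:-→d22:-→d23:-→d24:H5  best=H5
  - 176.237.22.0/24 clear@24
  add 19.51.0.0/16 -> H3 at depth 16
  add 19.51.188.120/30 -> H0 at depth 30
  add 0.0.0.0/0 -> H6 at depth 0
  ? 19.51.188.120  path d0:H6→d1:-→d2:-→d3:-→d4:-→d5:-→d6:-→d7:-→d8:-→d9:-→d10:-→d11:-→d12:-→d13:-→d14:-→d15:-→d16:H3→d17:-→d18:-→d19:-→d20:-→d21:-→d22:-→d23:-→d24:-→d25:-→d26:-→d27:-→d28:-→d29:-→d30:H0  best=H0
  - 0.0.0.0/0 clear@0
  add 179.75.39.25/32 -> H3 at depth 32
  ? 219.46.229.191  path d0:-→d1:-  best=no-route
  - 179.75.39.25/32 clear@32

== LOOKUPS ==
["H6","H5","H0","no-route"]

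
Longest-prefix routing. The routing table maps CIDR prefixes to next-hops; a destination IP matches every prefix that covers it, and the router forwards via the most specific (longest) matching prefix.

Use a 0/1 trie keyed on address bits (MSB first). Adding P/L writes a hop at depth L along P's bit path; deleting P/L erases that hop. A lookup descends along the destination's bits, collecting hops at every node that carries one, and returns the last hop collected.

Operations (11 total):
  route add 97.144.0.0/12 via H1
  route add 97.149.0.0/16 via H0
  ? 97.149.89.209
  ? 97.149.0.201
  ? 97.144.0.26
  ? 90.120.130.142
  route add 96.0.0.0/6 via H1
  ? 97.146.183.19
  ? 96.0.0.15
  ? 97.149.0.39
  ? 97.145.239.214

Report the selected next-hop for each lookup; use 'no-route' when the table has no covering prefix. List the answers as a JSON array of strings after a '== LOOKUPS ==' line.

Process each operation:
  add 97.144.0.0/12 -> H1 at depth 12
  add 97.149.0.0/16 -> H0 at depth 16
  lookup 97.149.89.209: bits 0110000110010101 walk d0:-→d1:-→d2:-→d3:-→d4:-→d5:-→d6:-→d7:-→d8:-→d9:-→d10:-→d11:-→d12:H1→d13:-→d14:-→d15:-→d16:H0 -> H0
  lookup 97.149.0.201: bits 0110000110010101 walk d0:-→d1:-→d2:-→d3:-→d4:-→d5:-→d6:-→d7:-→d8:-→d9:-→d10:-→d11:-→d12:H1→d13:-→d14:-→d15:-→d16:H0 -> H0
  lookup 97.144.0.26: bits 0110000110010 walk d0:-→d1:-→d2:-→d3:-→d4:-→d5:-→d6:-→d7:-→d8:-→d9:-→d10:-→d11:-→d12:H1→d13:- -> H1
  lookup 90.120.130.142: bits 01 walk d0:-→d1:-→d2:- -> no-route
  add 96.0.0.0/6 -> H1 at depth 6
  lookup 97.146.183.19: bits 0110000110010 walk d0:-→d1:-→d2:-→d3:-→d4:-→d5:-→d6:H1→d7:-→d8:-→d9:-→d10:-→d11:-→d12:H1→d13:- -> H1
  lookup 96.0.0.15: bits 0110000 walk d0:-→d1:-→d2:-→d3:-→d4:-→d5:-→d6:H1→d7:- -> H1
  lookup 97.149.0.39: bits 0110000110010101 walk d0:-→d1:-→d2:-→d3:-→d4:-→d5:-→d6:H1→d7:-→d8:-→d9:-→d10:-→d11:-→d12:H1→d13:-→d14:-→d15:-→d16:H0 -> H0
  lookup 97.145.239.214: bits 0110000110010 walk d0:-→d1:-→d2:-→d3:-→d4:-→d5:-→d6:H1→d7:-→d8:-→d9:-→d10:-→d11:-→d12:H1→d13:- -> H1

== LOOKUPS ==
["H0","H0","H1","no-route","H1","H1","H0","H1"]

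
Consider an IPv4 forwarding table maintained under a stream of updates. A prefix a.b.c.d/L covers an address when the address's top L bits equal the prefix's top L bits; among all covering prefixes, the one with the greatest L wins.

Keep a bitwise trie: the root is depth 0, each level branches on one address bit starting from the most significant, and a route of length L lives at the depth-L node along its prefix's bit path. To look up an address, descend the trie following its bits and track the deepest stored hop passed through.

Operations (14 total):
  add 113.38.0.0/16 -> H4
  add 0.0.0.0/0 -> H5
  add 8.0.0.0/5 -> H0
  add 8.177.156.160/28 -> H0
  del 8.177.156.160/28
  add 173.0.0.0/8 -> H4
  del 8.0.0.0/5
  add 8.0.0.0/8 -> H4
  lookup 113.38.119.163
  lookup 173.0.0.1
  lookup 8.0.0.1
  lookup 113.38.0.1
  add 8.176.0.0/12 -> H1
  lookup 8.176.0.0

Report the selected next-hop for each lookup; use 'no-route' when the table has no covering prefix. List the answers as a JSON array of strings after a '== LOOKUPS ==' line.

Apply in order:
  add 113.38.0.0/16 -> H4 at depth 16
  add 0.0.0.0/0 -> H5 at depth 0
  add 8.0.0.0/5 -> H0 at depth 5
  add 8.177.156.160/28 -> H0 at depth 28
  del 8.177.156.160/28 (clear depth 28)
  add 173.0.0.0/8 -> H4 at depth 8
  del 8.0.0.0/5 (clear depth 5)
  add 8.0.0.0/8 -> H4 at depth 8
  ? 113.38.119.163  path d0:H5→d1:-→d2:-→d3:-→d4:-→d5:-→d6:-→d7:-→d8:-→d9:-→d10:-→d11:-→d12:-→d13:-→d14:-→d15:-→d16:H4  best=H4
  ? 173.0.0.1  path d0:H5→d1:-→d2:-→d3:-→d4:-→d5:-→d6:-→d7:-→d8:H4  best=H4
  ? 8.0.0.1  path d0:H5→d1:-→d2:-→d3:-→d4:-→d5:-→d6:-→d7:-→d8:H4  best=H4
  ? 113.38.0.1  path d0:H5→d1:-→d2:-→d3:-→d4:-→d5:-→d6:-→d7:-→d8:-→d9:-→d10:-→d11:-→d12:-→d13:-→d14:-→d15:-→d16:H4  best=H4
  add 8.176.0.0/12 -> H1 at depth 12
  ? 8.176.0.0  path d0:H5→d1:-→d2:-→d3:-→d4:-→d5:-→d6:-→d7:-→d8:H4→d9:-→d10:-→d11:-→d12:H1→d13:-→d14:-→d15:-  best=H1

== LOOKUPS ==
["H4","H4","H4","H4","H1"]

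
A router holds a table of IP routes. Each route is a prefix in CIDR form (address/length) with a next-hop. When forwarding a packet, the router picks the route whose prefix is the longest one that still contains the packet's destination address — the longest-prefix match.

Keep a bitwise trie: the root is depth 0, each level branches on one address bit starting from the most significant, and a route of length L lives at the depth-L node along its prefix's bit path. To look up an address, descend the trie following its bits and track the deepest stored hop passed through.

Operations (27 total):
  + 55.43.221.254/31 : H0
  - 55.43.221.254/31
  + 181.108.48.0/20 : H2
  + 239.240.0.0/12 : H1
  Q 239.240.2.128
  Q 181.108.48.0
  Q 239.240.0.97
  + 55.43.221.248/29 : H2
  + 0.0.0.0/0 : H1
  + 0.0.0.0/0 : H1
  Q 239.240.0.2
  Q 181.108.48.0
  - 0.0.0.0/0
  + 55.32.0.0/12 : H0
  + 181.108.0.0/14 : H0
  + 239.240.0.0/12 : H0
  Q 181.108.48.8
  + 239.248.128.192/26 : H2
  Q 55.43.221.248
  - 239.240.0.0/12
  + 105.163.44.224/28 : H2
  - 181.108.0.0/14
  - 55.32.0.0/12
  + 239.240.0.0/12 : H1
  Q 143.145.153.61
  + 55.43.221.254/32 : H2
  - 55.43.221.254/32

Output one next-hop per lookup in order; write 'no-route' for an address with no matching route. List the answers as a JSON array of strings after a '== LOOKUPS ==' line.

Process each operation:
  add 55.43.221.254/31 -> H0 at depth 31
  - 55.43.221.254/31 clear@31
  add 181.108.48.0/20 -> H2 at depth 20
  add 239.240.0.0/12 -> H1 at depth 12
  Q 239.240.2.128: descend 111011111111 ; hops seen [H1] ; pick H1
  Q 181.108.48.0: descend 10110101011011000011 ; hops seen [H2] ; pick H2
  Q 239.240.0.97: descend 111011111111 ; hops seen [H1] ; pick H1
  add 55.43.221.248/29 -> H2 at depth 29
  add 0.0.0.0/0 -> H1 at depth 0
  add 0.0.0.0/0 -> H1 at depth 0
  Q 239.240.0.2: descend 111011111111 ; hops seen [H1,H1] ; pick H1
  Q 181.108.48.0: descend 10110101011011000011 ; hops seen [H1,H2] ; pick H2
  - 0.0.0.0/0 clear@0
  add 55.32.0.0/12 -> H0 at depth 12
  add 181.108.0.0/14 -> H0 at depth 14
  add 239.240.0.0/12 -> H0 at depth 12
  Q 181.108.48.8: descend 10110101011011000011 ; hops seen [H0,H2] ; pick H2
  add 239.248.128.192/26 -> H2 at depth 26
  Q 55.43.221.248: descend 00110111001010111101110111111 ; hops seen [H0,H2] ; pick H2
  - 239.240.0.0/12 clear@12
  add 105.163.44.224/28 -> H2 at depth 28
  - 181.108.0.0/14 clear@14
  - 55.32.0.0/12 clear@12
  add 239.240.0.0/12 -> H1 at depth 12
  Q 143.145.153.61: descend 10 ; hops seen [∅] ; pick no-route
  add 55.43.221.254/32 -> H2 at depth 32
  - 55.43.221.254/32 clear@32

== LOOKUPS ==
["H1","H2","H1","H1","H2","H2","H2","no-route"]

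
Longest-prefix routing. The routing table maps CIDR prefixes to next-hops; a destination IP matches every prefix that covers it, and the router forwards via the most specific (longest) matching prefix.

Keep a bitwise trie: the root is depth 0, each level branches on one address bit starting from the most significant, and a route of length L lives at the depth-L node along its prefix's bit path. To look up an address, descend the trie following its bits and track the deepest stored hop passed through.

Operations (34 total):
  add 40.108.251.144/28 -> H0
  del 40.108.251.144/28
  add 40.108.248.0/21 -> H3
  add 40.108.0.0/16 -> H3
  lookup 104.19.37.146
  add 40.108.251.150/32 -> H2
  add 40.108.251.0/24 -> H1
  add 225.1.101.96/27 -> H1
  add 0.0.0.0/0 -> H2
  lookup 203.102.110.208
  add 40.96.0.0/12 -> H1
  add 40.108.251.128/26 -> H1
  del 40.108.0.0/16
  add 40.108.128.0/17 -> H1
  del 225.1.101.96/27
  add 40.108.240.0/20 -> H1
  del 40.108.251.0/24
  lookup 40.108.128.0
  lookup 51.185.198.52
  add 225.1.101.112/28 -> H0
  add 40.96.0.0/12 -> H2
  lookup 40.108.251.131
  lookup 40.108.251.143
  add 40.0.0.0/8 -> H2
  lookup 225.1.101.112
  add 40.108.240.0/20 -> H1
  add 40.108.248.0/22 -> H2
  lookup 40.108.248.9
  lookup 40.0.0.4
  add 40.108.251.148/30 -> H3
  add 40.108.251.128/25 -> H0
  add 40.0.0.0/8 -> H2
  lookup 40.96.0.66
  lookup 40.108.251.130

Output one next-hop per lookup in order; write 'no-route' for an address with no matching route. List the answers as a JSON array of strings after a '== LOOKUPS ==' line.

Trace:
  + 40.108.251.144/28 (H0) depth=28
  - 40.108.251.144/28 clear@28
  + 40.108.248.0/21 (H3) depth=21
  + 40.108.0.0/16 (H3) depth=16
  Q 104.19.37.146: descend 0 ; hops seen [∅] ; pick no-route
  + 40.108.251.150/32 (H2) depth=32
  + 40.108.251.0/24 (H1) depth=24
  + 225.1.101.96/27 (H1) depth=27
  + 0.0.0.0/0 (H2) depth=0
  Q 203.102.110.208: descend 11 ; hops seen [H2] ; pick H2
  + 40.96.0.0/12 (H1) depth=12
  + 40.108.251.128/26 (H1) depth=26
  - 40.108.0.0/16 clear@16
  + 40.108.128.0/17 (H1) depth=17
  - 225.1.101.96/27 clear@27
  + 40.108.240.0/20 (H1) depth=20
  - 40.108.251.0/24 clear@24
  Q 40.108.128.0: descend 00101000011011001 ; hops seen [H2,H1,H1] ; pick H1
  Q 51.185.198.52: descend 001 ; hops seen [H2] ; pick H2
  + 225.1.101.112/28 (H0) depth=28
  + 40.96.0.0/12 (H2) depth=12
  Q 40.108.251.131: descend 001010000110110011111011100 ; hops seen [H2,H2,H1,H1,H3,H1] ; pick H1
  Q 40.108.251.143: descend 001010000110110011111011100 ; hops seen [H2,H2,H1,H1,H3,H1] ; pick H1
  + 40.0.0.0/8 (H2) depth=8
  Q 225.1.101.112: descend 1110000100000001011001010111 ; hops seen [H2,H0] ; pick H0
  + 40.108.240.0/20 (H1) depth=20
  + 40.108.248.0/22 (H2) depth=22
  Q 40.108.248.9: descend 0010100001101100111110 ; hops seen [H2,H2,H2,H1,H1,H3,H2] ; pick H2
  Q 40.0.0.4: descend 001010000 ; hops seen [H2,H2] ; pick H2
  + 40.108.251.148/30 (H3) depth=30
  + 40.108.251.128/25 (H0) depth=25
  + 40.0.0.0/8 (H2) depth=8
  Q 40.96.0.66: descend 001010000110 ; hops seen [H2,H2,H2] ; pick H2
  Q 40.108.251.130: descend 001010000110110011111011100 ; hops seen [H2,H2,H2,H1,H1,H3,H2,H0,H1] ; pick H1

== LOOKUPS ==
["no-route","H2","H1","H2","H1","H1","H0","H2","H2","H2","H1"]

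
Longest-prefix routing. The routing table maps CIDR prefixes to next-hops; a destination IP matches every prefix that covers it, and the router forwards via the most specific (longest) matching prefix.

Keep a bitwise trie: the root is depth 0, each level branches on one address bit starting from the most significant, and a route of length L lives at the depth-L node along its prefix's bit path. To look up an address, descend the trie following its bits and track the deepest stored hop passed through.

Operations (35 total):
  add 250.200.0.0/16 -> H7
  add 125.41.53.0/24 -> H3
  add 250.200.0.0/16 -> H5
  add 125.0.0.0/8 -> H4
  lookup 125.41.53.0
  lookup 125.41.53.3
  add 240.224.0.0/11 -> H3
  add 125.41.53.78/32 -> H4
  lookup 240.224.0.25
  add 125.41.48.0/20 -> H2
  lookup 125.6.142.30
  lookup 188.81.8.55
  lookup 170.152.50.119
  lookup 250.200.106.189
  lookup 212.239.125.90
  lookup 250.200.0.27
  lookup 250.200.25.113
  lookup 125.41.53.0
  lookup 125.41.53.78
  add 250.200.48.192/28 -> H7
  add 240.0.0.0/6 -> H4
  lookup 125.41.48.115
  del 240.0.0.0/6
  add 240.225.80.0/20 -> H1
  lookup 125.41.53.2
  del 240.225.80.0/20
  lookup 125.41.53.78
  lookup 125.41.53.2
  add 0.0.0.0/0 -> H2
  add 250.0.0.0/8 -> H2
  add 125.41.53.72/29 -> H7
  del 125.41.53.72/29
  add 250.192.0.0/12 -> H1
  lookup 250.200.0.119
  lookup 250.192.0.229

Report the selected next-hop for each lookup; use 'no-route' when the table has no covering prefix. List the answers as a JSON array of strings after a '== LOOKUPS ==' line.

Trace:
  add 250.200.0.0/16 -> H7 at depth 16
  add 125.41.53.0/24 -> H3 at depth 24
  add 250.200.0.0/16 -> H5 at depth 16
  add 125.0.0.0/8 -> H4 at depth 8
  lookup 125.41.53.0: bits 011111010010100100110101 walk d0:-→d1:-→d2:-→d3:-→d4:-→d5:-→d6:-→d7:-→d8:H4→d9:-→d10:-→d11:-→d12:-→d13:-→d14:-→d15:-→d16:-→d17:-→d18:-→d19:-→d20:-→d21:-→d22:-→d23:-→d24:H3 -> H3
  lookup 125.41.53.3: bits 011111010010100100110101 walk d0:-→d1:-→d2:-→d3:-→d4:-→d5:-→d6:-→d7:-→d8:H4→d9:-→d10:-→d11:-→d12:-→d13:-→d14:-→d15:-→d16:-→d17:-→d18:-→d19:-→d20:-→d21:-→d22:-→d23:-→d24:H3 -> H3
  add 240.224.0.0/11 -> H3 at depth 11
  add 125.41.53.78/32 -> H4 at depth 32
  lookup 240.224.0.25: bits 11110000111 walk d0:-→d1:-→d2:-→d3:-→d4:-→d5:-→d6:-→d7:-→d8:-→d9:-→d10:-→d11:H3 -> H3
  add 125.41.48.0/20 -> H2 at depth 20
  lookup 125.6.142.30: bits 0111110100 walk d0:-→d1:-→d2:-→d3:-→d4:-→d5:-→d6:-→d7:-→d8:H4→d9:-→d10:- -> H4
  lookup 188.81.8.55: bits 1 walk d0:-→d1:- -> no-route
  lookup 170.152.50.119: bits 1 walk d0:-→d1:- -> no-route
  lookup 250.200.106.189: bits 1111101011001000 walk d0:-→d1:-→d2:-→d3:-→d4:-→d5:-→d6:-→d7:-→d8:-→d9:-→d10:-→d11:-→d12:-→d13:-→d14:-→d15:-→d16:H5 -> H5
  lookup 212.239.125.90: bits 11 walk d0:-→d1:-→d2:- -> no-route
  lookup 250.200.0.27: bits 1111101011001000 walk d0:-→d1:-→d2:-→d3:-→d4:-→d5:-→d6:-→d7:-→d8:-→d9:-→d10:-→d11:-→d12:-→d13:-→d14:-→d15:-→d16:H5 -> H5
  lookup 250.200.25.113: bits 1111101011001000 walk d0:-→d1:-→d2:-→d3:-→d4:-→d5:-→d6:-→d7:-→d8:-→d9:-→d10:-→d11:-→d12:-→d13:-→d14:-→d15:-→d16:H5 -> H5
  lookup 125.41.53.0: bits 0111110100101001001101010 walk d0:-→d1:-→d2:-→d3:-→d4:-→d5:-→d6:-→d7:-→d8:H4→d9:-→d10:-→d11:-→d12:-→d13:-→d14:-→d15:-→d16:-→d17:-→d18:-→d19:-→d20:H2→d21:-→d22:-→d23:-→d24:H3→d25:- -> H3
  lookup 125.41.53.78: bits 01111101001010010011010101001110 walk d0:-→d1:-→d2:-→d3:-→d4:-→d5:-→d6:-→d7:-→d8:H4→d9:-→d10:-→d11:-→d12:-→d13:-→d14:-→d15:-→d16:-→d17:-→d18:-→d19:-→d20:H2→d21:-→d22:-→d23:-→d24:H3→d25:-→d26:-→d27:-→d28:-→d29:-→d30:-→d31:-→d32:H4 -> H4
  add 250.200.48.192/28 -> H7 at depth 28
  add 240.0.0.0/6 -> H4 at depth 6
  lookup 125.41.48.115: bits 011111010010100100110 walk d0:-→d1:-→d2:-→d3:-→d4:-→d5:-→d6:-→d7:-→d8:H4→d9:-→d10:-→d11:-→d12:-→d13:-→d14:-→d15:-→d16:-→d17:-→d18:-→d19:-→d20:H2→d21:- -> H2
  del 240.0.0.0/6 (clear depth 6)
  add 240.225.80.0/20 -> H1 at depth 20
  lookup 125.41.53.2: bits 0111110100101001001101010 walk d0:-→d1:-→d2:-→d3:-→d4:-→d5:-→d6:-→d7:-→d8:H4→d9:-→d10:-→d11:-→d12:-→d13:-→d14:-→d15:-→d16:-→d17:-→d18:-→d19:-→d20:H2→d21:-→d22:-→d23:-→d24:H3→d25:- -> H3
  del 240.225.80.0/20 (clear depth 20)
  lookup 125.41.53.78: bits 01111101001010010011010101001110 walk d0:-→d1:-→d2:-→d3:-→d4:-→d5:-→d6:-→d7:-→d8:H4→d9:-→d10:-→d11:-→d12:-→d13:-→d14:-→d15:-→d16:-→d17:-→d18:-→d19:-→d20:H2→d21:-→d22:-→d23:-→d24:H3→d25:-→d26:-→d27:-→d28:-→d29:-→d30:-→d31:-→d32:H4 -> H4
  lookup 125.41.53.2: bits 0111110100101001001101010 walk d0:-→d1:-→d2:-→d3:-→d4:-→d5:-→d6:-→d7:-→d8:H4→d9:-→d10:-→d11:-→d12:-→d13:-→d14:-→d15:-→d16:-→d17:-→d18:-→d19:-→d20:H2→d21:-→d22:-→d23:-→d24:H3→d25:- -> H3
  add 0.0.0.0/0 -> H2 at depth 0
  add 250.0.0.0/8 -> H2 at depth 8
  add 125.41.53.72/29 -> H7 at depth 29
  del 125.41.53.72/29 (clear depth 29)
  add 250.192.0.0/12 -> H1 at depth 12
  lookup 250.200.0.119: bits 111110101100100000 walk d0:H2→d1:-→d2:-→d3:-→d4:-→d5:-→d6:-→d7:-→d8:H2→d9:-→d10:-→d11:-→d12:H1→d13:-→d14:-→d15:-→d16:H5→d17:-→d18:- -> H5
  lookup 250.192.0.229: bits 111110101100 walk d0:H2→d1:-→d2:-→d3:-→d4:-→d5:-→d6:-→d7:-→d8:H2→d9:-→d10:-→d11:-→d12:H1 -> H1

== LOOKUPS ==
["H3","H3","H3","H4","no-route","no-route","H5","no-route","H5","H5","H3","H4","H2","H3","H4","H3","H5","H1"]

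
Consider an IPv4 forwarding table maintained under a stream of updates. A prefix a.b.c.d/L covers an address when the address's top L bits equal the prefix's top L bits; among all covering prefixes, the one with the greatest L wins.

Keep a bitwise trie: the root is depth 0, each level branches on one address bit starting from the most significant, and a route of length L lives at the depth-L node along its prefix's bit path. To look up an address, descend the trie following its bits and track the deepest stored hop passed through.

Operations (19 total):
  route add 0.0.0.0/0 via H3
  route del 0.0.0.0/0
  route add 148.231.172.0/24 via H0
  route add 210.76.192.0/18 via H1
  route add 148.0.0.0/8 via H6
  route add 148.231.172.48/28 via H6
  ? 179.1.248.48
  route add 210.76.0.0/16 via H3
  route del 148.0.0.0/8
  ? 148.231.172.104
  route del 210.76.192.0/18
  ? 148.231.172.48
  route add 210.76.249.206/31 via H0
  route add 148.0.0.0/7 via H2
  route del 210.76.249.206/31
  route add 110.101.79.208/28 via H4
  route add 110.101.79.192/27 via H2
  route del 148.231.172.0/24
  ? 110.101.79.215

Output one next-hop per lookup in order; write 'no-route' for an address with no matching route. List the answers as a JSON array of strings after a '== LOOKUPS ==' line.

Process each operation:
  add 0.0.0.0/0 -> H3 at depth 0
  - 0.0.0.0/0 clear@0
  add 148.231.172.0/24 -> H0 at depth 24
  add 210.76.192.0/18 -> H1 at depth 18
  add 148.0.0.0/8 -> H6 at depth 8
  add 148.231.172.48/28 -> H6 at depth 28
  Q 179.1.248.48: descend 10 ; hops seen [∅] ; pick no-route
  add 210.76.0.0/16 -> H3 at depth 16
  - 148.0.0.0/8 clear@8
  Q 148.231.172.104: descend 1001010011100111101011000 ; hops seen [H0] ; pick H0
  - 210.76.192.0/18 clear@18
  Q 148.231.172.48: descend 1001010011100111101011000011 ; hops seen [H0,H6] ; pick H6
  add 210.76.249.206/31 -> H0 at depth 31
  add 148.0.0.0/7 -> H2 at depth 7
  - 210.76.249.206/31 clear@31
  add 110.101.79.208/28 -> H4 at depth 28
  add 110.101.79.192/27 -> H2 at depth 27
  - 148.231.172.0/24 clear@24
  Q 110.101.79.215: descend 0110111001100101010011111101 ; hops seen [H2,H4] ; pick H4

== LOOKUPS ==
["no-route","H0","H6","H4"]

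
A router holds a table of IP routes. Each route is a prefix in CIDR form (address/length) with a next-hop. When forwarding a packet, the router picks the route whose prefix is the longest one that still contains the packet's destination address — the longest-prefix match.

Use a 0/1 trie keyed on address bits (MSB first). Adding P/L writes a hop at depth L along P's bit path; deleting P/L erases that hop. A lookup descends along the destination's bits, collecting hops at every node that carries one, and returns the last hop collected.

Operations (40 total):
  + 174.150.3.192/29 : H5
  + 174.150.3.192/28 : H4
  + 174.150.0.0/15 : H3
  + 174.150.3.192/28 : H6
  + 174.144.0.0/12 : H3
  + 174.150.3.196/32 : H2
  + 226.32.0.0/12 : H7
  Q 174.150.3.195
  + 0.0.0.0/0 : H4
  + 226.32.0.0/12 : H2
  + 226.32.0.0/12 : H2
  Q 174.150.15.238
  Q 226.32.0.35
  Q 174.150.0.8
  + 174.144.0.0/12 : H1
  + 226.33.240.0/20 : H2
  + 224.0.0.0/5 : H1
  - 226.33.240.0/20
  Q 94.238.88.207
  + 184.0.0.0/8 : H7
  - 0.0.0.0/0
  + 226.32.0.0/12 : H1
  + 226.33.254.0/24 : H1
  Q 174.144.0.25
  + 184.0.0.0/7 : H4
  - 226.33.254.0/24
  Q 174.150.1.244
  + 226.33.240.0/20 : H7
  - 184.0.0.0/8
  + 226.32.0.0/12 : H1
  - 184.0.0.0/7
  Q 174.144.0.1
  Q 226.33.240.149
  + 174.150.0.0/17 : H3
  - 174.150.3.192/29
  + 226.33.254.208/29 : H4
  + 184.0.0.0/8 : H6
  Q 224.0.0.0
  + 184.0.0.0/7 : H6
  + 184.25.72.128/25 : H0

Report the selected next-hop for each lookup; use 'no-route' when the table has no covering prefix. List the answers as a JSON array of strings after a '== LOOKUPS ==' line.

Apply in order:
  + 174.150.3.192/29 (H5) depth=29
  + 174.150.3.192/28 (H4) depth=28
  + 174.150.0.0/15 (H3) depth=15
  + 174.150.3.192/28 (H6) depth=28
  + 174.144.0.0/12 (H3) depth=12
  + 174.150.3.196/32 (H2) depth=32
  + 226.32.0.0/12 (H7) depth=12
  Q 174.150.3.195: descend 10101110100101100000001111000 ; hops seen [H3,H3,H6,H5] ; pick H5
  + 0.0.0.0/0 (H4) depth=0
  + 226.32.0.0/12 (H2) depth=12
  + 226.32.0.0/12 (H2) depth=12
  Q 174.150.15.238: descend 10101110100101100000 ; hops seen [H4,H3,H3] ; pick H3
  Q 226.32.0.35: descend 111000100010 ; hops seen [H4,H2] ; pick H2
  Q 174.150.0.8: descend 1010111010010110000000 ; hops seen [H4,H3,H3] ; pick H3
  + 174.144.0.0/12 (H1) depth=12
  + 226.33.240.0/20 (H2) depth=20
  + 224.0.0.0/5 (H1) depth=5
  - 226.33.240.0/20 clear@20
  Q 94.238.88.207: descend ε ; hops seen [H4] ; pick H4
  + 184.0.0.0/8 (H7) depth=8
  - 0.0.0.0/0 clear@0
  + 226.32.0.0/12 (H1) depth=12
  + 226.33.254.0/24 (H1) depth=24
  Q 174.144.0.25: descend 1010111010010 ; hops seen [H1] ; pick H1
  + 184.0.0.0/7 (H4) depth=7
  - 226.33.254.0/24 clear@24
  Q 174.150.1.244: descend 1010111010010110000000 ; hops seen [H1,H3] ; pick H3
  + 226.33.240.0/20 (H7) depth=20
  - 184.0.0.0/8 clear@8
  + 226.32.0.0/12 (H1) depth=12
  - 184.0.0.0/7 clear@7
  Q 174.144.0.1: descend 1010111010010 ; hops seen [H1] ; pick H1
  Q 226.33.240.149: descend 11100010001000011111 ; hops seen [H1,H1,H7] ; pick H7
  + 174.150.0.0/17 (H3) depth=17
  - 174.150.3.192/29 clear@29
  + 226.33.254.208/29 (H4) depth=29
  + 184.0.0.0/8 (H6) depth=8
  Q 224.0.0.0: descend 111000 ; hops seen [H1] ; pick H1
  + 184.0.0.0/7 (H6) depth=7
  + 184.25.72.128/25 (H0) depth=25

== LOOKUPS ==
["H5","H3","H2","H3","H4","H1","H3","H1","H7","H1"]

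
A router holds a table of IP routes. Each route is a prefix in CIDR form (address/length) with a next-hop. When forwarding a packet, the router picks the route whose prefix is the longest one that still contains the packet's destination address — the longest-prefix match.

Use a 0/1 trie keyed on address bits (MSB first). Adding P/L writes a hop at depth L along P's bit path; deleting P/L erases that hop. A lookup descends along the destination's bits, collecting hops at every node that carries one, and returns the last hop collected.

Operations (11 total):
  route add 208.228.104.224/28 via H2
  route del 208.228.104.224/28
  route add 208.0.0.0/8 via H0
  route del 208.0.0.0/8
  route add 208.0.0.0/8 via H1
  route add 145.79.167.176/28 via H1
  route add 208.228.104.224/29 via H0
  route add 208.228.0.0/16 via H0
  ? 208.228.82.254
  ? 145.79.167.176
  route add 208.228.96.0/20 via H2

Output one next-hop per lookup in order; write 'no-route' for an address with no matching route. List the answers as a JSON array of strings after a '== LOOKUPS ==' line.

Process each operation:
  + 208.228.104.224/28 (H2) depth=28
  - 208.228.104.224/28 clear@28
  + 208.0.0.0/8 (H0) depth=8
  - 208.0.0.0/8 clear@8
  + 208.0.0.0/8 (H1) depth=8
  + 145.79.167.176/28 (H1) depth=28
  + 208.228.104.224/29 (H0) depth=29
  + 208.228.0.0/16 (H0) depth=16
  Q 208.228.82.254: descend 110100001110010001 ; hops seen [H1,H0] ; pick H0
  Q 145.79.167.176: descend 1001000101001111101001111011 ; hops seen [H1] ; pick H1
  + 208.228.96.0/20 (H2) depth=20

== LOOKUPS ==
["H0","H1"]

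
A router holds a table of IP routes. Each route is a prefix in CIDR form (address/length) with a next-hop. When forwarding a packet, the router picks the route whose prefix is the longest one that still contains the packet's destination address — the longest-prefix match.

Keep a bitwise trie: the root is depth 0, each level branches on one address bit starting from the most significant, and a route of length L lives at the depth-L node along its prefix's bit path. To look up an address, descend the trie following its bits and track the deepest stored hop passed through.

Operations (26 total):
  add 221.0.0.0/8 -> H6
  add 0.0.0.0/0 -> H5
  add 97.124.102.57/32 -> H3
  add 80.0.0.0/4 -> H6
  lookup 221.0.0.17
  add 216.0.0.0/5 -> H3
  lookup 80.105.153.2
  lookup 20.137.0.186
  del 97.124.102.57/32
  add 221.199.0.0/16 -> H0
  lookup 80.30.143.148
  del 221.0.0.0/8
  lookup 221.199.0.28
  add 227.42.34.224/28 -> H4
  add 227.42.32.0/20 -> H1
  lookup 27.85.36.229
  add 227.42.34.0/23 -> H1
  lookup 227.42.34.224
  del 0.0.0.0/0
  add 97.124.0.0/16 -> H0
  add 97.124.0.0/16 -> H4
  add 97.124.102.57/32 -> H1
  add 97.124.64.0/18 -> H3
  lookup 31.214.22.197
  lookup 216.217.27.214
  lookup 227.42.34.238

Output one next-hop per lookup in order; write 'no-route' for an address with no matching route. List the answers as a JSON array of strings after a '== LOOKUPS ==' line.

Trace:
  + 221.0.0.0/8 (H6) depth=8
  + 0.0.0.0/0 (H5) depth=0
  + 97.124.102.57/32 (H3) depth=32
  + 80.0.0.0/4 (H6) depth=4
  lookup 221.0.0.17: bits 11011101 walk d0:H5→d1:-→d2:-→d3:-→d4:-→d5:-→d6:-→d7:-→d8:H6 -> H6
  + 216.0.0.0/5 (H3) depth=5
  lookup 80.105.153.2: bits 0101 walk d0:H5→d1:-→d2:-→d3:-→d4:H6 -> H6
  lookup 20.137.0.186: bits 0 walk d0:H5→d1:- -> H5
  - 97.124.102.57/32 clear@32
  + 221.199.0.0/16 (H0) depth=16
  lookup 80.30.143.148: bits 0101 walk d0:H5→d1:-→d2:-→d3:-→d4:H6 -> H6
  - 221.0.0.0/8 clear@8
  lookup 221.199.0.28: bits 1101110111000111 walk d0:H5→d1:-→d2:-→d3:-→d4:-→d5:H3→d6:-→d7:-→d8:-→d9:-→d10:-→d11:-→d12:-→d13:-→d14:-→d15:-→d16:H0 -> H0
  + 227.42.34.224/28 (H4) depth=28
  + 227.42.32.0/20 (H1) depth=20
  lookup 27.85.36.229: bits 0 walk d0:H5→d1:- -> H5
  + 227.42.34.0/23 (H1) depth=23
  lookup 227.42.34.224: bits 1110001100101010001000101110 walk d0:H5→d1:-→d2:-→d3:-→d4:-→d5:-→d6:-→d7:-→d8:-→d9:-→d10:-→d11:-→d12:-→d13:-→d14:-→d15:-→d16:-→d17:-→d18:-→d19:-→d20:H1→d21:-→d22:-→d23:H1→d24:-→d25:-→d26:-→d27:-→d28:H4 -> H4
  - 0.0.0.0/0 clear@0
  + 97.124.0.0/16 (H0) depth=16
  + 97.124.0.0/16 (H4) depth=16
  + 97.124.102.57/32 (H1) depth=32
  + 97.124.64.0/18 (H3) depth=18
  lookup 31.214.22.197: bits 0 walk d0:-→d1:- -> no-route
  lookup 216.217.27.214: bits 11011 walk d0:-→d1:-→d2:-→d3:-→d4:-→d5:H3 -> H3
  lookup 227.42.34.238: bits 1110001100101010001000101110 walk d0:-→d1:-→d2:-→d3:-→d4:-→d5:-→d6:-→d7:-→d8:-→d9:-→d10:-→d11:-→d12:-→d13:-→d14:-→d15:-→d16:-→d17:-→d18:-→d19:-→d20:H1→d21:-→d22:-→d23:H1→d24:-→d25:-→d26:-→d27:-→d28:H4 -> H4

== LOOKUPS ==
["H6","H6","H5","H6","H0","H5","H4","no-route","H3","H4"]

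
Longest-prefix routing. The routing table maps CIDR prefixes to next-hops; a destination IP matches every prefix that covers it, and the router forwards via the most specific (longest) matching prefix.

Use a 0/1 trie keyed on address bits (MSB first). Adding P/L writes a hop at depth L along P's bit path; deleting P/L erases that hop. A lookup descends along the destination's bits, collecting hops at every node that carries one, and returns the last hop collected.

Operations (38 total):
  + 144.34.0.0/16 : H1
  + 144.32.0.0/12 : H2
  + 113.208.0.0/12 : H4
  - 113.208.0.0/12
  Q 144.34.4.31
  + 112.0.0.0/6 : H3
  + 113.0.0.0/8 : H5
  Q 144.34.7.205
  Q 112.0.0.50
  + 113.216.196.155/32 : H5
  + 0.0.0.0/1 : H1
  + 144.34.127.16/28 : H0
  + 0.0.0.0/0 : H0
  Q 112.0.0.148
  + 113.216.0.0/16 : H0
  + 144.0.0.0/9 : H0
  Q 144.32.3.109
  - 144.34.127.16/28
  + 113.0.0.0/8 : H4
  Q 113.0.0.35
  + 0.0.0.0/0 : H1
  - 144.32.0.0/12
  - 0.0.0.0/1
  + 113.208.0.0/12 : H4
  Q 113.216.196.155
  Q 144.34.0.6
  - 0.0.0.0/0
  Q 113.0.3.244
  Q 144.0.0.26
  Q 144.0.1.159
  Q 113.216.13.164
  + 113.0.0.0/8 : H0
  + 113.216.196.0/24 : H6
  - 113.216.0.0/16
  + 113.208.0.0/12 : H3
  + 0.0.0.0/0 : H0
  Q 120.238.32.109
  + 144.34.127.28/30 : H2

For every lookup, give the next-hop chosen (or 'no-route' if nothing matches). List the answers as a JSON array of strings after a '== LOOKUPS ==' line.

Trace:
  + 144.34.0.0/16 (H1) depth=16
  + 144.32.0.0/12 (H2) depth=12
  + 113.208.0.0/12 (H4) depth=12
  del 113.208.0.0/12 (clear depth 12)
  lookup 144.34.4.31: bits 1001000000100010 walk d0:-→d1:-→d2:-→d3:-→d4:-→d5:-→d6:-→d7:-→d8:-→d9:-→d10:-→d11:-→d12:H2→d13:-→d14:-→d15:-→d16:H1 -> H1
  + 112.0.0.0/6 (H3) depth=6
  + 113.0.0.0/8 (H5) depth=8
  lookup 144.34.7.205: bits 1001000000100010 walk d0:-→d1:-→d2:-→d3:-→d4:-→d5:-→d6:-→d7:-→d8:-→d9:-→d10:-→d11:-→d12:H2→d13:-→d14:-→d15:-→d16:H1 -> H1
  lookup 112.0.0.50: bits 0111000 walk d0:-→d1:-→d2:-→d3:-→d4:-→d5:-→d6:H3→d7:- -> H3
  + 113.216.196.155/32 (H5) depth=32
  + 0.0.0.0/1 (H1) depth=1
  + 144.34.127.16/28 (H0) depth=28
  + 0.0.0.0/0 (H0) depth=0
  lookup 112.0.0.148: bits 0111000 walk d0:H0→d1:H1→d2:-→d3:-→d4:-→d5:-→d6:H3→d7:- -> H3
  + 113.216.0.0/16 (H0) depth=16
  + 144.0.0.0/9 (H0) depth=9
  lookup 144.32.3.109: bits 10010000001000 walk d0:H0→d1:-→d2:-→d3:-→d4:-→d5:-→d6:-→d7:-→d8:-→d9:H0→d10:-→d11:-→d12:H2→d13:-→d14:- -> H2
  del 144.34.127.16/28 (clear depth 28)
  + 113.0.0.0/8 (H4) depth=8
  lookup 113.0.0.35: bits 01110001 walk d0:H0→d1:H1→d2:-→d3:-→d4:-→d5:-→d6:H3→d7:-→d8:H4 -> H4
  + 0.0.0.0/0 (H1) depth=0
  del 144.32.0.0/12 (clear depth 12)
  del 0.0.0.0/1 (clear depth 1)
  + 113.208.0.0/12 (H4) depth=12
  lookup 113.216.196.155: bits 01110001110110001100010010011011 walk d0:H1→d1:-→d2:-→d3:-→d4:-→d5:-→d6:H3→d7:-→d8:H4→d9:-→d10:-→d11:-→d12:H4→d13:-→d14:-→d15:-→d16:H0→d17:-→d18:-→d19:-→d20:-→d21:-→d22:-→d23:-→d24:-→d25:-→d26:-→d27:-→d28:-→d29:-→d30:-→d31:-→d32:H5 -> H5
  lookup 144.34.0.6: bits 10010000001000100 walk d0:H1→d1:-→d2:-→d3:-→d4:-→d5:-→d6:-→d7:-→d8:-→d9:H0→d10:-→d11:-→d12:-→d13:-→d14:-→d15:-→d16:H1→d17:- -> H1
  del 0.0.0.0/0 (clear depth 0)
  lookup 113.0.3.244: bits 01110001 walk d0:-→d1:-→d2:-→d3:-→d4:-→d5:-→d6:H3→d7:-→d8:H4 -> H4
  lookup 144.0.0.26: bits 1001000000 walk d0:-→d1:-→d2:-→d3:-→d4:-→d5:-→d6:-→d7:-→d8:-→d9:H0→d10:- -> H0
  lookup 144.0.1.159: bits 1001000000 walk d0:-→d1:-→d2:-→d3:-→d4:-→d5:-→d6:-→d7:-→d8:-→d9:H0→d10:- -> H0
  lookup 113.216.13.164: bits 0111000111011000 walk d0:-→d1:-→d2:-→d3:-→d4:-→d5:-→d6:H3→d7:-→d8:H4→d9:-→d10:-→d11:-→d12:H4→d13:-→d14:-→d15:-→d16:H0 -> H0
  + 113.0.0.0/8 (H0) depth=8
  + 113.216.196.0/24 (H6) depth=24
  del 113.216.0.0/16 (clear depth 16)
  + 113.208.0.0/12 (H3) depth=12
  + 0.0.0.0/0 (H0) depth=0
  lookup 120.238.32.109: bits 0111 walk d0:H0→d1:-→d2:-→d3:-→d4:- -> H0
  + 144.34.127.28/30 (H2) depth=30

== LOOKUPS ==
["H1","H1","H3","H3","H2","H4","H5","H1","H4","H0","H0","H0","H0"]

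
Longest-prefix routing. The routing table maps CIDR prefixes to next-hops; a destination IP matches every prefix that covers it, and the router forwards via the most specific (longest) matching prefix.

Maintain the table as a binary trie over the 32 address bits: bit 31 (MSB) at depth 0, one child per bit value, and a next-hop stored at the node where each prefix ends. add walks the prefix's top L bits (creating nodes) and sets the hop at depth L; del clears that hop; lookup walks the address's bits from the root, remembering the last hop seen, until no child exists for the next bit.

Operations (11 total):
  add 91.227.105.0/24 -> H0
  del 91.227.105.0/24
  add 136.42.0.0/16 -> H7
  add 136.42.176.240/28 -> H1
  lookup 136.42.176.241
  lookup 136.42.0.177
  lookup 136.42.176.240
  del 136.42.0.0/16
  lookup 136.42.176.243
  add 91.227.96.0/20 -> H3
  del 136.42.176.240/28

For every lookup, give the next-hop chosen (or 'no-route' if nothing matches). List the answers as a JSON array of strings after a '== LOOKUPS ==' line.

Apply in order:
  add 91.227.105.0/24 -> H0 at depth 24
  del 91.227.105.0/24 (clear depth 24)
  add 136.42.0.0/16 -> H7 at depth 16
  add 136.42.176.240/28 -> H1 at depth 28
  lookup 136.42.176.241: bits 1000100000101010101100001111 walk d0:-→d1:-→d2:-→d3:-→d4:-→d5:-→d6:-→d7:-→d8:-→d9:-→d10:-→d11:-→d12:-→d13:-→d14:-→d15:-→d16:H7→d17:-→d18:-→d19:-→d20:-→d21:-→d22:-→d23:-→d24:-→d25:-→d26:-→d27:-→d28:H1 -> H1
  lookup 136.42.0.177: bits 1000100000101010 walk d0:-→d1:-→d2:-→d3:-→d4:-→d5:-→d6:-→d7:-→d8:-→d9:-→d10:-→d11:-→d12:-→d13:-→d14:-→d15:-→d16:H7 -> H7
  lookup 136.42.176.240: bits 1000100000101010101100001111 walk d0:-→d1:-→d2:-→d3:-→d4:-→d5:-→d6:-→d7:-→d8:-→d9:-→d10:-→d11:-→d12:-→d13:-→d14:-→d15:-→d16:H7→d17:-→d18:-→d19:-→d20:-→d21:-→d22:-→d23:-→d24:-→d25:-→d26:-→d27:-→d28:H1 -> H1
  del 136.42.0.0/16 (clear depth 16)
  lookup 136.42.176.243: bits 1000100000101010101100001111 walk d0:-→d1:-→d2:-→d3:-→d4:-→d5:-→d6:-→d7:-→d8:-→d9:-→d10:-→d11:-→d12:-→d13:-→d14:-→d15:-→d16:-→d17:-→d18:-→d19:-→d20:-→d21:-→d22:-→d23:-→d24:-→d25:-→d26:-→d27:-→d28:H1 -> H1
  add 91.227.96.0/20 -> H3 at depth 20
  del 136.42.176.240/28 (clear depth 28)

== LOOKUPS ==
["H1","H7","H1","H1"]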